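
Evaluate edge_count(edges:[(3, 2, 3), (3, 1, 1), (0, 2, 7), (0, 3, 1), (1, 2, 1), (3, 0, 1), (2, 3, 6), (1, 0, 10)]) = 8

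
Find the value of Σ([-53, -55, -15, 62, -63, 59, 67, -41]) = (-53) + (-55) + (-15) + 62 + (-63) + 59 + 67 + (-41)
= -39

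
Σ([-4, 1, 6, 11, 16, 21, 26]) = (-4) + 1 + 6 + 11 + 16 + 21 + 26
= 77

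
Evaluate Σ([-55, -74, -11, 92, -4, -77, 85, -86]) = (-55) + (-74) + (-11) + 92 + (-4) + (-77) + 85 + (-86)
= -130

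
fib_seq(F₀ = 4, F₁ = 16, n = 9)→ F_2 = F_1 + F_0 = 20
F_3 = F_2 + F_1 = 36
F_4 = F_3 + F_2 = 56
...
= [4, 16, 20, 36, 56, 92, 148, 240, 388]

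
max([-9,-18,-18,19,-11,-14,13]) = 19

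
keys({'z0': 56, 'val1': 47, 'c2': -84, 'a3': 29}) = ['z0', 'val1', 'c2', 'a3']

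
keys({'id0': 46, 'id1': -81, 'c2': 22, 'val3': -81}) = ['id0', 'id1', 'c2', 'val3']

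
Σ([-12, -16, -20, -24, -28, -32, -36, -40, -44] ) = -252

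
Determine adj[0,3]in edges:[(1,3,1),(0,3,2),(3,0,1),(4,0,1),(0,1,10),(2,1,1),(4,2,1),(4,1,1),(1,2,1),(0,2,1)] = 2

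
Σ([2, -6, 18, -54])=-40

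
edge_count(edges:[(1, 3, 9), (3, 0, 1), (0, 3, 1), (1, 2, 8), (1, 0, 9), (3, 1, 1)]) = 6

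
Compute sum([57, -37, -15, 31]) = 36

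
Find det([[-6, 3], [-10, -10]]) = 90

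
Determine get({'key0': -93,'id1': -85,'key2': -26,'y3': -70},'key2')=-26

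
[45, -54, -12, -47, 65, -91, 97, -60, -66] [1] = -54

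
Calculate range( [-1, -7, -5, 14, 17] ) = 24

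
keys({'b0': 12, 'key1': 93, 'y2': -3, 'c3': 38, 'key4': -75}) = ['b0', 'key1', 'y2', 'c3', 'key4']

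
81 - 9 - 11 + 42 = 103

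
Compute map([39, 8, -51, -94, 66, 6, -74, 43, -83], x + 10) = [49, 18, -41, -84, 76, 16, -64, 53, -73]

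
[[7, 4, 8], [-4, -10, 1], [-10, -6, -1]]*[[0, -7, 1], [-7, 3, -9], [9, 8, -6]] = C[0][0] = (7)*(0) + (4)*(-7) + (8)*(9) = 44
C[0][1] = (7)*(-7) + (4)*(3) + (8)*(8) = 27
C[0][2] = (7)*(1) + (4)*(-9) + (8)*(-6) = -77
C[1][0] = (-4)*(0) + (-10)*(-7) + (1)*(9) = 79
C[1][1] = (-4)*(-7) + (-10)*(3) + (1)*(8) = 6
C[1][2] = (-4)*(1) + (-10)*(-9) + (1)*(-6) = 80
... (3 more cells)
= [[44, 27, -77], [79, 6, 80], [33, 44, 50]]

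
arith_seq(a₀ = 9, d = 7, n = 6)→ a_0 = 9 + 0*7 = 9
a_1 = 9 + 1*7 = 16
a_2 = 9 + 2*7 = 23
...
= [9, 16, 23, 30, 37, 44]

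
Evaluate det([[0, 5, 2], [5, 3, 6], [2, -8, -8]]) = 168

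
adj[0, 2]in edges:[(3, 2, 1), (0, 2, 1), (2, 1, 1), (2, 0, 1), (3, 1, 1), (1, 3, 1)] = 1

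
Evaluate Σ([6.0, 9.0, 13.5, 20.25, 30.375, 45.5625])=124.6875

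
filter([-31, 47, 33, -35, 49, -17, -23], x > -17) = [47, 33, 49]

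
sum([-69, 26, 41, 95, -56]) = 37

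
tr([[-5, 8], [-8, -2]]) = diagonal: (-5) + (-2)
= -7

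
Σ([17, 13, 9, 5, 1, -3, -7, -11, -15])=17 + 13 + 9 + 5 + 1 + (-3) + (-7) + (-11) + (-15)
= 9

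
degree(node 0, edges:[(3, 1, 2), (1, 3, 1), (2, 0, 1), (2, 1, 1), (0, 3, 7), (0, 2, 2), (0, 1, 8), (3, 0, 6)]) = 5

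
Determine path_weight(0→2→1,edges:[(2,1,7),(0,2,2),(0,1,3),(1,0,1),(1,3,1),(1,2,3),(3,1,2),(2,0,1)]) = w(0→2)=2 + w(2→1)=7
= 9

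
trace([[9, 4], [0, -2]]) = diagonal: 9 + (-2)
= 7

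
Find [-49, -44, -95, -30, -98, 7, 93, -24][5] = 7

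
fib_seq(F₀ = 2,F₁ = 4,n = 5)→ [2, 4, 6, 10, 16]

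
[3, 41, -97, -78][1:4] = [41, -97, -78]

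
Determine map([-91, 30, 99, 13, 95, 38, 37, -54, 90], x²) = [8281, 900, 9801, 169, 9025, 1444, 1369, 2916, 8100]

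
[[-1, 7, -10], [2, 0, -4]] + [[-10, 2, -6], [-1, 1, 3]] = [[-11, 9, -16], [1, 1, -1]]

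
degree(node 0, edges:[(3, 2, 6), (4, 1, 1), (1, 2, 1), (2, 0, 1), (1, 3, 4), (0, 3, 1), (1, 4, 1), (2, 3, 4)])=incident: (2,0), (0,3)
= 2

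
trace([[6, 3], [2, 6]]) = 12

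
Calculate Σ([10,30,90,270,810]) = 1210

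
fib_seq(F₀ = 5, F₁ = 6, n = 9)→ [5, 6, 11, 17, 28, 45, 73, 118, 191]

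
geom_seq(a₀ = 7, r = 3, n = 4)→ a_0 = 7*3^0 = 7
a_1 = 7*3^1 = 21
a_2 = 7*3^2 = 63
...
= [7, 21, 63, 189]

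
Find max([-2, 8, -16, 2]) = 8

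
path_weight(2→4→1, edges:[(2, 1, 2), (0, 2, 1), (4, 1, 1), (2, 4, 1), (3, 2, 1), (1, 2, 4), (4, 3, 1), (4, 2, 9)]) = 2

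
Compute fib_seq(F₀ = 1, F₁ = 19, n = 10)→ F_2 = F_1 + F_0 = 20
F_3 = F_2 + F_1 = 39
F_4 = F_3 + F_2 = 59
...
= [1, 19, 20, 39, 59, 98, 157, 255, 412, 667]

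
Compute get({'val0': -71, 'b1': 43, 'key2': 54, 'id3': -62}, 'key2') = 54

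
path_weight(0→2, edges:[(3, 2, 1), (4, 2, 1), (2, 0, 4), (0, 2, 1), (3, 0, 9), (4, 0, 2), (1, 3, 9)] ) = 1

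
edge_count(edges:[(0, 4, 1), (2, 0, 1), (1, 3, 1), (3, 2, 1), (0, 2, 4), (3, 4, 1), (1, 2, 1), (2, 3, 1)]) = 8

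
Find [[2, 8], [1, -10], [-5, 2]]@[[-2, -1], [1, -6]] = [[4, -50], [-12, 59], [12, -7]]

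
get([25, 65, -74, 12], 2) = -74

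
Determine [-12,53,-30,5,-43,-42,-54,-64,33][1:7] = [53, -30, 5, -43, -42, -54]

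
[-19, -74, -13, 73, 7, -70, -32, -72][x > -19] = [-13, 73, 7]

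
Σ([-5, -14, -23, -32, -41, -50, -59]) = -224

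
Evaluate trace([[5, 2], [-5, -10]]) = diagonal: 5 + (-10)
= -5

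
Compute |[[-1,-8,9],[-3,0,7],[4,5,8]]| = (1)*(-1)*det([[0, 7], [5, 8]]) + (-1)*(-8)*det([[-3, 7], [4, 8]]) + (1)*(9)*det([[-3, 0], [4, 5]])
= 35 + -416 + -135
= -516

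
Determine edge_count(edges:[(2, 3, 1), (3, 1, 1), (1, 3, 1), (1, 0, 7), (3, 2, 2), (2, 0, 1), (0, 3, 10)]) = 7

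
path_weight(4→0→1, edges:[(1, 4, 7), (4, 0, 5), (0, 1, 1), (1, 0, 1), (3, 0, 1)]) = w(4→0)=5 + w(0→1)=1
= 6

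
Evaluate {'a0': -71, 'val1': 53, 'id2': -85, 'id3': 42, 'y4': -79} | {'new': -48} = {'a0': -71, 'val1': 53, 'id2': -85, 'id3': 42, 'y4': -79, 'new': -48}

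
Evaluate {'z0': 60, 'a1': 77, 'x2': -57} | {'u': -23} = {'z0': 60, 'a1': 77, 'x2': -57, 'u': -23}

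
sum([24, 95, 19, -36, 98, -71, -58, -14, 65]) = 24 + 95 + 19 + (-36) + 98 + (-71) + (-58) + (-14) + 65
= 122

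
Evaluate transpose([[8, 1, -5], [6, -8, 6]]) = [[8, 6], [1, -8], [-5, 6]]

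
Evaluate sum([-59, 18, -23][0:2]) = -41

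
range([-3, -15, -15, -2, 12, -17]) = 29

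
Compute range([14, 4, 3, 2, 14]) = 12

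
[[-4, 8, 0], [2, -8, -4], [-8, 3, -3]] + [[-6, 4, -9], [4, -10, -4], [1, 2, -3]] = [[-10, 12, -9], [6, -18, -8], [-7, 5, -6]]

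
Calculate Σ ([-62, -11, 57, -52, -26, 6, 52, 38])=(-62) + (-11) + 57 + (-52) + (-26) + 6 + 52 + 38
= 2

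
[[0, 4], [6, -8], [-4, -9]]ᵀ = [[0, 6, -4], [4, -8, -9]]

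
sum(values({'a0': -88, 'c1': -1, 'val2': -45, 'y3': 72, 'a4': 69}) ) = 7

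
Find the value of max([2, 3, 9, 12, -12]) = 12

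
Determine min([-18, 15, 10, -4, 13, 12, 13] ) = -18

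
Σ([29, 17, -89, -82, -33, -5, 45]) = 29 + 17 + (-89) + (-82) + (-33) + (-5) + 45
= -118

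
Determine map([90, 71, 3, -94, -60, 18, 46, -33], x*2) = 90*2=180, 71*2=142, 3*2=6, -94*2=-188, -60*2=-120, 18*2=36, 46*2=92, -33*2=-66
= [180, 142, 6, -188, -120, 36, 92, -66]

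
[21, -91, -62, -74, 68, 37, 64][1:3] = [-91, -62]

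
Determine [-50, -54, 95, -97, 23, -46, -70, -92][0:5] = [-50, -54, 95, -97, 23]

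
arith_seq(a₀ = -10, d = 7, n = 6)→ a_0 = -10 + 0*7 = -10
a_1 = -10 + 1*7 = -3
a_2 = -10 + 2*7 = 4
...
= [-10, -3, 4, 11, 18, 25]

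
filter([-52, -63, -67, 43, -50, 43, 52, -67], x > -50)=keep x where x > -50: -52✗, -63✗, -67✗, 43✓, -50✗, 43✓, 52✓, -67✗
= [43, 43, 52]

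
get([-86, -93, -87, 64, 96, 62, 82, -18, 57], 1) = -93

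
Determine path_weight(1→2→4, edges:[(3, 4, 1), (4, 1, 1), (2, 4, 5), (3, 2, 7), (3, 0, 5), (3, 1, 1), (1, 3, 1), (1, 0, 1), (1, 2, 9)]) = 14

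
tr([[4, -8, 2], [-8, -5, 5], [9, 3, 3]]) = 2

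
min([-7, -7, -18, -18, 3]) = -18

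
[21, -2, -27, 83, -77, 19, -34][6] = -34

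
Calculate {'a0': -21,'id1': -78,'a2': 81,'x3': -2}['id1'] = -78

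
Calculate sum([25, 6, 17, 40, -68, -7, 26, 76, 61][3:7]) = slice → [40, -68, -7, 26]
40 + (-68) + (-7) + 26
= -9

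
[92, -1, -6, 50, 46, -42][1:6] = [-1, -6, 50, 46, -42]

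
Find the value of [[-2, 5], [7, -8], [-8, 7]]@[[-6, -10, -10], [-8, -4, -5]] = [[-28, 0, -5], [22, -38, -30], [-8, 52, 45]]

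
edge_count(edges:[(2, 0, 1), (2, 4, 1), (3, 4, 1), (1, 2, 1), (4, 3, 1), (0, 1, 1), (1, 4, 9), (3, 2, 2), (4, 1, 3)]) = 9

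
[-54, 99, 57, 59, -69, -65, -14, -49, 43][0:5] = [-54, 99, 57, 59, -69]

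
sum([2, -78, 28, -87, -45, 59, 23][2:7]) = -22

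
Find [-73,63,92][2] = 92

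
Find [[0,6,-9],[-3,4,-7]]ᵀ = [[0, -3], [6, 4], [-9, -7]]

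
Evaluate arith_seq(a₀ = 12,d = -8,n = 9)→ [12, 4, -4, -12, -20, -28, -36, -44, -52]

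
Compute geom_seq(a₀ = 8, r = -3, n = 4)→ a_0 = 8*(-3)^0 = 8
a_1 = 8*(-3)^1 = -24
a_2 = 8*(-3)^2 = 72
...
= [8, -24, 72, -216]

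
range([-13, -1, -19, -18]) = 18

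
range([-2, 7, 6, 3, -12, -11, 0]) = 19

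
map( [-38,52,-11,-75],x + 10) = [-28, 62, -1, -65]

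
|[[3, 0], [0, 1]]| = (3)*(1) - (0)*(0)
= 3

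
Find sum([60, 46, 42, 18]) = 166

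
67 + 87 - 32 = 122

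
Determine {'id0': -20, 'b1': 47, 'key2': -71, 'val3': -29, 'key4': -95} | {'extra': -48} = {'id0': -20, 'b1': 47, 'key2': -71, 'val3': -29, 'key4': -95, 'extra': -48}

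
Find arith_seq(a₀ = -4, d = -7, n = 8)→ [-4, -11, -18, -25, -32, -39, -46, -53]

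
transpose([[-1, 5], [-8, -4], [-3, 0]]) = [[-1, -8, -3], [5, -4, 0]]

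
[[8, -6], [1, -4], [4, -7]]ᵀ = [[8, 1, 4], [-6, -4, -7]]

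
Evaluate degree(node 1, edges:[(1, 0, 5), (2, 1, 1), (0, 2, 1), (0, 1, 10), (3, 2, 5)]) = 3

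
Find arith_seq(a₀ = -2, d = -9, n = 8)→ a_0 = -2 + 0*-9 = -2
a_1 = -2 + 1*-9 = -11
a_2 = -2 + 2*-9 = -20
...
= [-2, -11, -20, -29, -38, -47, -56, -65]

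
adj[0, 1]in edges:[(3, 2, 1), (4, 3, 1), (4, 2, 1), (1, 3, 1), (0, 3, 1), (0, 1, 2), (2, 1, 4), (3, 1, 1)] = 2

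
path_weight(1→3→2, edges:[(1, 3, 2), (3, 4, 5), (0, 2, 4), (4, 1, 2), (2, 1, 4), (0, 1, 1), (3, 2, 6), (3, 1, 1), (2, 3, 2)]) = 8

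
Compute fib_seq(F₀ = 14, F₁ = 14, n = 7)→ F_2 = F_1 + F_0 = 28
F_3 = F_2 + F_1 = 42
F_4 = F_3 + F_2 = 70
...
= [14, 14, 28, 42, 70, 112, 182]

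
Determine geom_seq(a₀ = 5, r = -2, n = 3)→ [5, -10, 20]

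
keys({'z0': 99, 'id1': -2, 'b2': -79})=['z0', 'id1', 'b2']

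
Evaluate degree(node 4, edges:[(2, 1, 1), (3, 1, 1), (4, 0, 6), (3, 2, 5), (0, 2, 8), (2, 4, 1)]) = 2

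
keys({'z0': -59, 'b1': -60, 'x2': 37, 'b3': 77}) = ['z0', 'b1', 'x2', 'b3']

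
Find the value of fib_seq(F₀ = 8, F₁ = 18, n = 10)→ F_2 = F_1 + F_0 = 26
F_3 = F_2 + F_1 = 44
F_4 = F_3 + F_2 = 70
...
= [8, 18, 26, 44, 70, 114, 184, 298, 482, 780]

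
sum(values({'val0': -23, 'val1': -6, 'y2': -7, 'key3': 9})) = (-23) + (-6) + (-7) + 9
= -27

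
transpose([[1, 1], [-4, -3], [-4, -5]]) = [[1, -4, -4], [1, -3, -5]]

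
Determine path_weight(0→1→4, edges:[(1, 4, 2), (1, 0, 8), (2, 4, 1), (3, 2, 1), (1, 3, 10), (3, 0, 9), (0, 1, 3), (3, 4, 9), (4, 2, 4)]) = 5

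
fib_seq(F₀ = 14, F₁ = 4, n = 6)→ F_2 = F_1 + F_0 = 18
F_3 = F_2 + F_1 = 22
F_4 = F_3 + F_2 = 40
...
= [14, 4, 18, 22, 40, 62]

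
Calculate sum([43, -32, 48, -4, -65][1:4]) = 12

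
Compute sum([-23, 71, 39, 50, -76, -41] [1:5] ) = 84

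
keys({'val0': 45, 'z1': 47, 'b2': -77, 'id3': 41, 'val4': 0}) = ['val0', 'z1', 'b2', 'id3', 'val4']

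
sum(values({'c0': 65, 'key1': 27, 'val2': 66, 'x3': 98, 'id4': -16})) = 240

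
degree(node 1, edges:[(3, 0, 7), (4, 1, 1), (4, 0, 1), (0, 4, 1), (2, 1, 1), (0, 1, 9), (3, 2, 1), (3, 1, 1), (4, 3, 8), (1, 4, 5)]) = 5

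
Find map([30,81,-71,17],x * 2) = 30*2=60, 81*2=162, -71*2=-142, 17*2=34
= [60, 162, -142, 34]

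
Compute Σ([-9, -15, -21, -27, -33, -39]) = (-9) + (-15) + (-21) + (-27) + (-33) + (-39)
= -144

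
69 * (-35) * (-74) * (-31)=-5540010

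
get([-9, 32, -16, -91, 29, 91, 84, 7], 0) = -9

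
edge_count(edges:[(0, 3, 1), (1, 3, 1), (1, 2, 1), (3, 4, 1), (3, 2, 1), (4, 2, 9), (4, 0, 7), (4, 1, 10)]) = 8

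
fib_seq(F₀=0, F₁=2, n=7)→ [0, 2, 2, 4, 6, 10, 16]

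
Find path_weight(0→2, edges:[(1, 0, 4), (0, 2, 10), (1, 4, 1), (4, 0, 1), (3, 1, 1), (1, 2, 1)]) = w(0→2)=10
= 10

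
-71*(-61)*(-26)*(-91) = 10247146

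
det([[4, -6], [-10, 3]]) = (4)*(3) - (-6)*(-10)
= -48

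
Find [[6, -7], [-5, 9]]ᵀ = [[6, -5], [-7, 9]]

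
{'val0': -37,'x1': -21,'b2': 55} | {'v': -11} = {'val0': -37, 'x1': -21, 'b2': 55, 'v': -11}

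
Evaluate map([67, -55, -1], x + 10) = 67+10=77, -55+10=-45, -1+10=9
= [77, -45, 9]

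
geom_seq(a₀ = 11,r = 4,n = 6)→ a_0 = 11*4^0 = 11
a_1 = 11*4^1 = 44
a_2 = 11*4^2 = 176
...
= [11, 44, 176, 704, 2816, 11264]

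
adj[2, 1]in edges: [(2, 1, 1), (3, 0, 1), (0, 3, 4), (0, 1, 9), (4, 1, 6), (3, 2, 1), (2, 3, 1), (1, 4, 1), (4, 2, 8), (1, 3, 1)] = 1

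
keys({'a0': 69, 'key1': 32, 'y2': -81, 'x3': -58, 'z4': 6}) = ['a0', 'key1', 'y2', 'x3', 'z4']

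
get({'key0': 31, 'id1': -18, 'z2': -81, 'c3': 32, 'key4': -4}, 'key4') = -4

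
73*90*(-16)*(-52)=5466240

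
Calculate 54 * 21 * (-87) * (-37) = 3650346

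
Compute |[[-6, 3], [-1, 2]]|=-9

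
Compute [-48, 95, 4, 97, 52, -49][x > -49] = keep x where x > -49: -48✓, 95✓, 4✓, 97✓, 52✓, -49✗
= [-48, 95, 4, 97, 52]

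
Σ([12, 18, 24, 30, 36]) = 120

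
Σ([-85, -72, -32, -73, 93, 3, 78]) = -88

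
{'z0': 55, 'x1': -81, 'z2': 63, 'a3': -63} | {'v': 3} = {'z0': 55, 'x1': -81, 'z2': 63, 'a3': -63, 'v': 3}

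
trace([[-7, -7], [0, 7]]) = diagonal: (-7) + 7
= 0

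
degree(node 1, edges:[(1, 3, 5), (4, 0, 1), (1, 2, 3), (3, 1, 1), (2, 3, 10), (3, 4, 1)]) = 3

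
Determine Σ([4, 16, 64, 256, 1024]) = 4 + 16 + 64 + 256 + 1024
= 1364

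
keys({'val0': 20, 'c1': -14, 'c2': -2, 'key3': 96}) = ['val0', 'c1', 'c2', 'key3']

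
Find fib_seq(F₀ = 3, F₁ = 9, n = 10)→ [3, 9, 12, 21, 33, 54, 87, 141, 228, 369]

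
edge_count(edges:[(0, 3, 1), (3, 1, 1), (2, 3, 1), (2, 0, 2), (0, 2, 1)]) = 5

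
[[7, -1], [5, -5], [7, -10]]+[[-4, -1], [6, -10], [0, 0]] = [[3, -2], [11, -15], [7, -10]]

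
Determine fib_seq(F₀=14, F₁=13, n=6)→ [14, 13, 27, 40, 67, 107]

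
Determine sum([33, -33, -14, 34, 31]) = 51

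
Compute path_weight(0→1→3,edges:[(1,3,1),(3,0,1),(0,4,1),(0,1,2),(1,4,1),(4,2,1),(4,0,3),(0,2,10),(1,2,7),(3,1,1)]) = 3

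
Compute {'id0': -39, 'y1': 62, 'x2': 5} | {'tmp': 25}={'id0': -39, 'y1': 62, 'x2': 5, 'tmp': 25}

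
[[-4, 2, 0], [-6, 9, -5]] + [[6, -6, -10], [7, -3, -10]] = [[2, -4, -10], [1, 6, -15]]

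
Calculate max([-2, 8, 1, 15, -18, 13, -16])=15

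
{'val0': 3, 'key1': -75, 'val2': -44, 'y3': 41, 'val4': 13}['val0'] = 3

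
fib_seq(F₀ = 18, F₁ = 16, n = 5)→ [18, 16, 34, 50, 84]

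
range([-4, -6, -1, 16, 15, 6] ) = 22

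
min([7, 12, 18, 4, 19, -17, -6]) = -17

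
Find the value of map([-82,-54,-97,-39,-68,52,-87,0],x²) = [6724, 2916, 9409, 1521, 4624, 2704, 7569, 0]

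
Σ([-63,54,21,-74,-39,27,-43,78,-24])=(-63) + 54 + 21 + (-74) + (-39) + 27 + (-43) + 78 + (-24)
= -63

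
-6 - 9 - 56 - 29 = -100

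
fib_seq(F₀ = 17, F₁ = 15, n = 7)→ [17, 15, 32, 47, 79, 126, 205]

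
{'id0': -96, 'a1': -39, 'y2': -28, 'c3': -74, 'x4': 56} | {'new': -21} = {'id0': -96, 'a1': -39, 'y2': -28, 'c3': -74, 'x4': 56, 'new': -21}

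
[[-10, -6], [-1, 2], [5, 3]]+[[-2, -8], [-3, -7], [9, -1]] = [[-12, -14], [-4, -5], [14, 2]]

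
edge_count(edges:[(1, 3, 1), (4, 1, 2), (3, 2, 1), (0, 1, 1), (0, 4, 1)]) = 5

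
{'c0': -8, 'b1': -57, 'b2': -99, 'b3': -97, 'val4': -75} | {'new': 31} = {'c0': -8, 'b1': -57, 'b2': -99, 'b3': -97, 'val4': -75, 'new': 31}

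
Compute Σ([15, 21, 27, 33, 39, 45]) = 180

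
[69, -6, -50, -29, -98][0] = 69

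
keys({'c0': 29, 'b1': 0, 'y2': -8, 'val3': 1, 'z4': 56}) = ['c0', 'b1', 'y2', 'val3', 'z4']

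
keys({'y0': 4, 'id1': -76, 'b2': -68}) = ['y0', 'id1', 'b2']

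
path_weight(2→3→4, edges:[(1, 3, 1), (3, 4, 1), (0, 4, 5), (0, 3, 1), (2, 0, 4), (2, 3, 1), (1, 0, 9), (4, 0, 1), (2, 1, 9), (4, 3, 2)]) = w(2→3)=1 + w(3→4)=1
= 2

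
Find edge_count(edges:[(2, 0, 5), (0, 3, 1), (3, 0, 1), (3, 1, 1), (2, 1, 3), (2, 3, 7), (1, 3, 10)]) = 7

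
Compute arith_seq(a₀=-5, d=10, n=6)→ a_0 = -5 + 0*10 = -5
a_1 = -5 + 1*10 = 5
a_2 = -5 + 2*10 = 15
...
= [-5, 5, 15, 25, 35, 45]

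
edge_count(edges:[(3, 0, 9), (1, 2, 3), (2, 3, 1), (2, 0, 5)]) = 4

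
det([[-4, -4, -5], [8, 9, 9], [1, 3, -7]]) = (1)*(-4)*det([[9, 9], [3, -7]]) + (-1)*(-4)*det([[8, 9], [1, -7]]) + (1)*(-5)*det([[8, 9], [1, 3]])
= 360 + -260 + -75
= 25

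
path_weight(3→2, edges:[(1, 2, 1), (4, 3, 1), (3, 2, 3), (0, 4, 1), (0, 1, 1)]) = w(3→2)=3
= 3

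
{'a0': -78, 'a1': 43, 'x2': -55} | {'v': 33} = {'a0': -78, 'a1': 43, 'x2': -55, 'v': 33}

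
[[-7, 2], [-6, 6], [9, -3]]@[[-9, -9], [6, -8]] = [[75, 47], [90, 6], [-99, -57]]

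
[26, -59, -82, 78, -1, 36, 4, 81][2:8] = [-82, 78, -1, 36, 4, 81]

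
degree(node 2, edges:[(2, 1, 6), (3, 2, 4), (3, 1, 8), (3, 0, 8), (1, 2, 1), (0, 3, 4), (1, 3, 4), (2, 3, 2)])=4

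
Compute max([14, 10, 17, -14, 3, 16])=17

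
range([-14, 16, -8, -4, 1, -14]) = 30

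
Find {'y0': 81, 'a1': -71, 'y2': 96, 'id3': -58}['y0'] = 81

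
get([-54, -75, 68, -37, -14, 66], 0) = -54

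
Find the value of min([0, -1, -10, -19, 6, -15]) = -19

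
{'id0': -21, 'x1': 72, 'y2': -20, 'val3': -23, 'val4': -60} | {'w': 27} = {'id0': -21, 'x1': 72, 'y2': -20, 'val3': -23, 'val4': -60, 'w': 27}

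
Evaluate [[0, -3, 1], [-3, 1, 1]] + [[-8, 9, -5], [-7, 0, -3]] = [[-8, 6, -4], [-10, 1, -2]]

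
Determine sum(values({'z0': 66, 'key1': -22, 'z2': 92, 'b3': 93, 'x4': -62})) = 66 + (-22) + 92 + 93 + (-62)
= 167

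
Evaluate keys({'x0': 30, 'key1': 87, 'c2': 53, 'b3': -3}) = ['x0', 'key1', 'c2', 'b3']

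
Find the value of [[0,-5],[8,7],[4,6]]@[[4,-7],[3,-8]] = [[-15, 40], [53, -112], [34, -76]]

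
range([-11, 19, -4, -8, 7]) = 30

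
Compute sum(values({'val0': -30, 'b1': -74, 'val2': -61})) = (-30) + (-74) + (-61)
= -165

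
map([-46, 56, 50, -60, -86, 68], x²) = [2116, 3136, 2500, 3600, 7396, 4624]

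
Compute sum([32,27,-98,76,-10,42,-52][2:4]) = -22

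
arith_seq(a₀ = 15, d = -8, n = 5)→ [15, 7, -1, -9, -17]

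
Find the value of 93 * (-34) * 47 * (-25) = 3715350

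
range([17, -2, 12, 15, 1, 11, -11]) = 28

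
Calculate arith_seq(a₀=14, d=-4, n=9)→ a_0 = 14 + 0*-4 = 14
a_1 = 14 + 1*-4 = 10
a_2 = 14 + 2*-4 = 6
...
= [14, 10, 6, 2, -2, -6, -10, -14, -18]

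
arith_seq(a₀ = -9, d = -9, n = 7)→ a_0 = -9 + 0*-9 = -9
a_1 = -9 + 1*-9 = -18
a_2 = -9 + 2*-9 = -27
...
= [-9, -18, -27, -36, -45, -54, -63]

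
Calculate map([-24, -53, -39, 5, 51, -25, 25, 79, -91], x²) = (-24)²=576, (-53)²=2809, (-39)²=1521, (5)²=25, (51)²=2601, (-25)²=625, (25)²=625, (79)²=6241, (-91)²=8281
= [576, 2809, 1521, 25, 2601, 625, 625, 6241, 8281]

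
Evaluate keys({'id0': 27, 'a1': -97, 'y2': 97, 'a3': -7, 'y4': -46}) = ['id0', 'a1', 'y2', 'a3', 'y4']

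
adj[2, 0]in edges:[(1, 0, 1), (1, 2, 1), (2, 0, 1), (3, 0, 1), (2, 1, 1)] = 1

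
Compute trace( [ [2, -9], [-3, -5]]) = diagonal: 2 + (-5)
= -3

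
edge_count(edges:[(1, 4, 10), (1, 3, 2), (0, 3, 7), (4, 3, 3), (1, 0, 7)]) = 5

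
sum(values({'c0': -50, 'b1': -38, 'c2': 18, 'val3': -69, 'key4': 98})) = -41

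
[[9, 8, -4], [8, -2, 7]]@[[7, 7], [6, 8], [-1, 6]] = C[0][0] = (9)*(7) + (8)*(6) + (-4)*(-1) = 115
C[0][1] = (9)*(7) + (8)*(8) + (-4)*(6) = 103
C[1][0] = (8)*(7) + (-2)*(6) + (7)*(-1) = 37
C[1][1] = (8)*(7) + (-2)*(8) + (7)*(6) = 82
= [[115, 103], [37, 82]]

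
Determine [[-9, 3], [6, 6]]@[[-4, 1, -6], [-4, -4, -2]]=C[0][0] = (-9)*(-4) + (3)*(-4) = 24
C[0][1] = (-9)*(1) + (3)*(-4) = -21
C[0][2] = (-9)*(-6) + (3)*(-2) = 48
C[1][0] = (6)*(-4) + (6)*(-4) = -48
C[1][1] = (6)*(1) + (6)*(-4) = -18
C[1][2] = (6)*(-6) + (6)*(-2) = -48
= [[24, -21, 48], [-48, -18, -48]]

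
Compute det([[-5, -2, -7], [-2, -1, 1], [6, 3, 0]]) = 3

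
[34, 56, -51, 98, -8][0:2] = [34, 56]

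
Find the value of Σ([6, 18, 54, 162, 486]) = 6 + 18 + 54 + 162 + 486
= 726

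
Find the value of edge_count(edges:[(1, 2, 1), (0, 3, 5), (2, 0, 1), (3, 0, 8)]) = 4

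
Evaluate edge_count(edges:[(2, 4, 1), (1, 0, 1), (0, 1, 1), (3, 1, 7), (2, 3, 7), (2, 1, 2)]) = 6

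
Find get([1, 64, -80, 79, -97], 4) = -97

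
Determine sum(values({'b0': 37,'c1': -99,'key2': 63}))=1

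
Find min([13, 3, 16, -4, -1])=-4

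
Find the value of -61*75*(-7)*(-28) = -896700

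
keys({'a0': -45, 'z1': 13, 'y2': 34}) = ['a0', 'z1', 'y2']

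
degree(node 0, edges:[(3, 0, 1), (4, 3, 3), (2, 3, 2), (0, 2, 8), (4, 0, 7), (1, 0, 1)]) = 4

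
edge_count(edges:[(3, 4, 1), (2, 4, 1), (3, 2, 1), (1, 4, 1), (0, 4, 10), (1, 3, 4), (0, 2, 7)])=7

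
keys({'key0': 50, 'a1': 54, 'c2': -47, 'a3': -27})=['key0', 'a1', 'c2', 'a3']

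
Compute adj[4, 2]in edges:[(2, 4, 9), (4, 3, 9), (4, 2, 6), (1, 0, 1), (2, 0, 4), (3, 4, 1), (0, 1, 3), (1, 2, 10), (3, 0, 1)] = 6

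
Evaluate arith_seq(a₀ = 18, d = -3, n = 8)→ a_0 = 18 + 0*-3 = 18
a_1 = 18 + 1*-3 = 15
a_2 = 18 + 2*-3 = 12
...
= [18, 15, 12, 9, 6, 3, 0, -3]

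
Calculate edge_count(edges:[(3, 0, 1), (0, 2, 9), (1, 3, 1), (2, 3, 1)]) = 4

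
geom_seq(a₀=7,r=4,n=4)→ [7, 28, 112, 448]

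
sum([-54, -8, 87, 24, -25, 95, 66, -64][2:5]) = 86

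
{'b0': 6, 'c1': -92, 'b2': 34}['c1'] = -92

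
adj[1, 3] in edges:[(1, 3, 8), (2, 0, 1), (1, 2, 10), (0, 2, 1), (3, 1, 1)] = 8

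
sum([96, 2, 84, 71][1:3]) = 86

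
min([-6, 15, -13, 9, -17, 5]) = -17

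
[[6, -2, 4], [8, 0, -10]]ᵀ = [[6, 8], [-2, 0], [4, -10]]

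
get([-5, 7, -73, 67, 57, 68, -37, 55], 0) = -5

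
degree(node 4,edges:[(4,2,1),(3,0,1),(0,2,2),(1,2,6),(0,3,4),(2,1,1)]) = incident: (4,2)
= 1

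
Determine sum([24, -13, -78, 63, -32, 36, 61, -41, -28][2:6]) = slice → [-78, 63, -32, 36]
(-78) + 63 + (-32) + 36
= -11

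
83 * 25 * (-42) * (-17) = 1481550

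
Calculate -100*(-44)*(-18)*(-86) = 6811200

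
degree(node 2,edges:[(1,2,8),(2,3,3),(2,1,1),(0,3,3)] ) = 3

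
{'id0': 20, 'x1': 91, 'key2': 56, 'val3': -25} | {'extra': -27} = {'id0': 20, 'x1': 91, 'key2': 56, 'val3': -25, 'extra': -27}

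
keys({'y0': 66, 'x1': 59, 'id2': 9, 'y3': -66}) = ['y0', 'x1', 'id2', 'y3']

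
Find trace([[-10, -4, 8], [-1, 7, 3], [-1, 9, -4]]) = diagonal: (-10) + 7 + (-4)
= -7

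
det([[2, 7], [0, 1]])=(2)*(1) - (7)*(0)
= 2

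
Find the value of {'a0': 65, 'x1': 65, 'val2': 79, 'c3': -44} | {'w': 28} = {'a0': 65, 'x1': 65, 'val2': 79, 'c3': -44, 'w': 28}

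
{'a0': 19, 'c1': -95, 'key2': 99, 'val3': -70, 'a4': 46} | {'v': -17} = {'a0': 19, 'c1': -95, 'key2': 99, 'val3': -70, 'a4': 46, 'v': -17}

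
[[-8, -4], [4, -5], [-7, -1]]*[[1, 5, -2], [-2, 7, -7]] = [[0, -68, 44], [14, -15, 27], [-5, -42, 21]]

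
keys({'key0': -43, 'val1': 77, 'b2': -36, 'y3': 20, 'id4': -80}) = ['key0', 'val1', 'b2', 'y3', 'id4']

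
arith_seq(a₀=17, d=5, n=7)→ a_0 = 17 + 0*5 = 17
a_1 = 17 + 1*5 = 22
a_2 = 17 + 2*5 = 27
...
= [17, 22, 27, 32, 37, 42, 47]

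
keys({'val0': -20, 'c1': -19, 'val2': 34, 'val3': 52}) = ['val0', 'c1', 'val2', 'val3']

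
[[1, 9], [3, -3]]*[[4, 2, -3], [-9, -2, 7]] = C[0][0] = (1)*(4) + (9)*(-9) = -77
C[0][1] = (1)*(2) + (9)*(-2) = -16
C[0][2] = (1)*(-3) + (9)*(7) = 60
C[1][0] = (3)*(4) + (-3)*(-9) = 39
C[1][1] = (3)*(2) + (-3)*(-2) = 12
C[1][2] = (3)*(-3) + (-3)*(7) = -30
= [[-77, -16, 60], [39, 12, -30]]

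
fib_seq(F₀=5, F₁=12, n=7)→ F_2 = F_1 + F_0 = 17
F_3 = F_2 + F_1 = 29
F_4 = F_3 + F_2 = 46
...
= [5, 12, 17, 29, 46, 75, 121]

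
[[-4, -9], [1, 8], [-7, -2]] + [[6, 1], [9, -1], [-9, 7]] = [[2, -8], [10, 7], [-16, 5]]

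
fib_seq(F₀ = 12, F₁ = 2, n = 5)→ [12, 2, 14, 16, 30]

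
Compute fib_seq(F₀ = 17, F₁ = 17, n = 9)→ F_2 = F_1 + F_0 = 34
F_3 = F_2 + F_1 = 51
F_4 = F_3 + F_2 = 85
...
= [17, 17, 34, 51, 85, 136, 221, 357, 578]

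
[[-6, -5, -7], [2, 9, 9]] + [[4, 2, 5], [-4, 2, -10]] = [[-2, -3, -2], [-2, 11, -1]]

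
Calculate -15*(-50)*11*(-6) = -49500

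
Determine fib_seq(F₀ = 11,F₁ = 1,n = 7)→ F_2 = F_1 + F_0 = 12
F_3 = F_2 + F_1 = 13
F_4 = F_3 + F_2 = 25
...
= [11, 1, 12, 13, 25, 38, 63]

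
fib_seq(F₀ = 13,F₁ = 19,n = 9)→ F_2 = F_1 + F_0 = 32
F_3 = F_2 + F_1 = 51
F_4 = F_3 + F_2 = 83
...
= [13, 19, 32, 51, 83, 134, 217, 351, 568]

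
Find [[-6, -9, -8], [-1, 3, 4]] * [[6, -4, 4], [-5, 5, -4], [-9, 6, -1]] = C[0][0] = (-6)*(6) + (-9)*(-5) + (-8)*(-9) = 81
C[0][1] = (-6)*(-4) + (-9)*(5) + (-8)*(6) = -69
C[0][2] = (-6)*(4) + (-9)*(-4) + (-8)*(-1) = 20
C[1][0] = (-1)*(6) + (3)*(-5) + (4)*(-9) = -57
C[1][1] = (-1)*(-4) + (3)*(5) + (4)*(6) = 43
C[1][2] = (-1)*(4) + (3)*(-4) + (4)*(-1) = -20
= [[81, -69, 20], [-57, 43, -20]]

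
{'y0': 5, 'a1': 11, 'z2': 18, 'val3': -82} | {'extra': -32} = {'y0': 5, 'a1': 11, 'z2': 18, 'val3': -82, 'extra': -32}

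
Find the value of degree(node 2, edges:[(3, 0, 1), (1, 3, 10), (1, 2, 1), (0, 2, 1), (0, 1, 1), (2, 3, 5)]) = incident: (1,2), (0,2), (2,3)
= 3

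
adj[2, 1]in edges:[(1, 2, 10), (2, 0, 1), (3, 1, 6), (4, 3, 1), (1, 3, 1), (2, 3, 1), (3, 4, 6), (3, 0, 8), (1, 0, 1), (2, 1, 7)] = 7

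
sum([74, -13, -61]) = 74 + (-13) + (-61)
= 0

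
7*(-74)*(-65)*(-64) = -2154880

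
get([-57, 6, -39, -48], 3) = -48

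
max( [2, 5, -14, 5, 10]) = 10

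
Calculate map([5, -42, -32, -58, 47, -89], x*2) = 5*2=10, -42*2=-84, -32*2=-64, -58*2=-116, 47*2=94, -89*2=-178
= [10, -84, -64, -116, 94, -178]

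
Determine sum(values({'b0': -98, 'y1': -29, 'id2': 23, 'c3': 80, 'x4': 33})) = 9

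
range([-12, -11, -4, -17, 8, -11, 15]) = 32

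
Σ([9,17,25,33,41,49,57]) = 231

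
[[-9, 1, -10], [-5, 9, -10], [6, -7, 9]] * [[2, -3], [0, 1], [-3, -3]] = [[12, 58], [20, 54], [-15, -52]]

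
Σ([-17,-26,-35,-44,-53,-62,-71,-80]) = (-17) + (-26) + (-35) + (-44) + (-53) + (-62) + (-71) + (-80)
= -388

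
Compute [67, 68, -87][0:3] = [67, 68, -87]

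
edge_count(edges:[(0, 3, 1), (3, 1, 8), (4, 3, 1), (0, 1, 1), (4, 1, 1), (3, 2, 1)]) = 6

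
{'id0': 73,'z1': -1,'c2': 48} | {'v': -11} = {'id0': 73, 'z1': -1, 'c2': 48, 'v': -11}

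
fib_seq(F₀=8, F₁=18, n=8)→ F_2 = F_1 + F_0 = 26
F_3 = F_2 + F_1 = 44
F_4 = F_3 + F_2 = 70
...
= [8, 18, 26, 44, 70, 114, 184, 298]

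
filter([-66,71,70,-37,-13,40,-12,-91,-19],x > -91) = keep x where x > -91: -66✓, 71✓, 70✓, -37✓, -13✓, 40✓, -12✓, -91✗, -19✓
= [-66, 71, 70, -37, -13, 40, -12, -19]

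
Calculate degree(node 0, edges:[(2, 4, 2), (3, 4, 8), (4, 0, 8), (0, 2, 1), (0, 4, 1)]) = incident: (4,0), (0,2), (0,4)
= 3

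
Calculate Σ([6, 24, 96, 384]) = 6 + 24 + 96 + 384
= 510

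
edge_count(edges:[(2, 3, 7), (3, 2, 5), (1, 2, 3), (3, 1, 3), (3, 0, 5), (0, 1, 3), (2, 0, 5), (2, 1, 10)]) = 8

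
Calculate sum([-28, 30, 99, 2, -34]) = (-28) + 30 + 99 + 2 + (-34)
= 69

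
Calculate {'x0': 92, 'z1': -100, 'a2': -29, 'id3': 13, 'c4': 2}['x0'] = 92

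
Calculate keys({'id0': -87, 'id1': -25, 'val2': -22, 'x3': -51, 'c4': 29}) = ['id0', 'id1', 'val2', 'x3', 'c4']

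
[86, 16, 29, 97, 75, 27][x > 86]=[97]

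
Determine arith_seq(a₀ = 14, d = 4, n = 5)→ [14, 18, 22, 26, 30]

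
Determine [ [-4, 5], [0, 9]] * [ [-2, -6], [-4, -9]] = [[-12, -21], [-36, -81]]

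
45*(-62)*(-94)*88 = 23078880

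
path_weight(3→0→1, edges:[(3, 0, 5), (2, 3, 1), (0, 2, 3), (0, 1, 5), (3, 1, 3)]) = 10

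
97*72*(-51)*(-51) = 18165384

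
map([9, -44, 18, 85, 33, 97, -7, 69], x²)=(9)²=81, (-44)²=1936, (18)²=324, (85)²=7225, (33)²=1089, (97)²=9409, (-7)²=49, (69)²=4761
= [81, 1936, 324, 7225, 1089, 9409, 49, 4761]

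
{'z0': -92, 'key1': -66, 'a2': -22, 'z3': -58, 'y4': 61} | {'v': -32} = {'z0': -92, 'key1': -66, 'a2': -22, 'z3': -58, 'y4': 61, 'v': -32}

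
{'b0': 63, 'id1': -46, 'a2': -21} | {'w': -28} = {'b0': 63, 'id1': -46, 'a2': -21, 'w': -28}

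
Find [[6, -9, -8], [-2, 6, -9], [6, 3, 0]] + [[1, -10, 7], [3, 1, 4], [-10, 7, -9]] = [[7, -19, -1], [1, 7, -5], [-4, 10, -9]]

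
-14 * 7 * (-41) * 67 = 269206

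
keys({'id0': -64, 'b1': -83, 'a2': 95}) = ['id0', 'b1', 'a2']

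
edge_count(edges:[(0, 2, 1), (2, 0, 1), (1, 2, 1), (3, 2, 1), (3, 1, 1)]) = 5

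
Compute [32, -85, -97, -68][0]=32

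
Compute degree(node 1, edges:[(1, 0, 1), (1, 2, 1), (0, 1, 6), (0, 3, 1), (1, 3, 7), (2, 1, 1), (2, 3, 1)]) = 5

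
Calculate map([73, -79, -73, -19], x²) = [5329, 6241, 5329, 361]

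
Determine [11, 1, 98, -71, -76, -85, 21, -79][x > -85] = [11, 1, 98, -71, -76, 21, -79]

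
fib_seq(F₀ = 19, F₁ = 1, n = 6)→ F_2 = F_1 + F_0 = 20
F_3 = F_2 + F_1 = 21
F_4 = F_3 + F_2 = 41
...
= [19, 1, 20, 21, 41, 62]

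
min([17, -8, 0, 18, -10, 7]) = -10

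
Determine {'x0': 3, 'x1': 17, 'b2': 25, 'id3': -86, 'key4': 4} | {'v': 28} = {'x0': 3, 'x1': 17, 'b2': 25, 'id3': -86, 'key4': 4, 'v': 28}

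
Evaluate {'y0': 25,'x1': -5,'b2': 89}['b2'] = 89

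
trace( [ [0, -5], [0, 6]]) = 6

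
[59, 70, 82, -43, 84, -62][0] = 59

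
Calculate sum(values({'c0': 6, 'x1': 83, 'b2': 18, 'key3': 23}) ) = 6 + 83 + 18 + 23
= 130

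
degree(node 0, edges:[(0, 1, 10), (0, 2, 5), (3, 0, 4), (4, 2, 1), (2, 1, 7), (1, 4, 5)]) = incident: (0,1), (0,2), (3,0)
= 3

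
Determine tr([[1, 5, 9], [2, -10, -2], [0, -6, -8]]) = diagonal: 1 + (-10) + (-8)
= -17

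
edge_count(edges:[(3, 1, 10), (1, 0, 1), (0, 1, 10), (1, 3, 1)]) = 4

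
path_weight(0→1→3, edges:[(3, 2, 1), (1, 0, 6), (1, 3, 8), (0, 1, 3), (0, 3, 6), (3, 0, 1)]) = w(0→1)=3 + w(1→3)=8
= 11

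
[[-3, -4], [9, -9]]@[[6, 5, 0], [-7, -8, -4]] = C[0][0] = (-3)*(6) + (-4)*(-7) = 10
C[0][1] = (-3)*(5) + (-4)*(-8) = 17
C[0][2] = (-3)*(0) + (-4)*(-4) = 16
C[1][0] = (9)*(6) + (-9)*(-7) = 117
C[1][1] = (9)*(5) + (-9)*(-8) = 117
C[1][2] = (9)*(0) + (-9)*(-4) = 36
= [[10, 17, 16], [117, 117, 36]]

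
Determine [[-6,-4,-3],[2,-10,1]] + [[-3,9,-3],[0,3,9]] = [[-9, 5, -6], [2, -7, 10]]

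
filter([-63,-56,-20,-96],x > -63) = [-56, -20]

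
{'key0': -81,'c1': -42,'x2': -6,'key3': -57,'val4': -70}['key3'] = -57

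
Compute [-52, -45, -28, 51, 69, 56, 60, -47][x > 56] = keep x where x > 56: -52✗, -45✗, -28✗, 51✗, 69✓, 56✗, 60✓, -47✗
= [69, 60]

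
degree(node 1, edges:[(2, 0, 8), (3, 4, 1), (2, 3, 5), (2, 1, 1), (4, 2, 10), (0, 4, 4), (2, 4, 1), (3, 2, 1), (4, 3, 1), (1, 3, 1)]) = incident: (2,1), (1,3)
= 2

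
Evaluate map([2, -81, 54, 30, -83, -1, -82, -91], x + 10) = [12, -71, 64, 40, -73, 9, -72, -81]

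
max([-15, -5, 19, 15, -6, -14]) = 19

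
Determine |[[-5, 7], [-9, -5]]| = (-5)*(-5) - (7)*(-9)
= 88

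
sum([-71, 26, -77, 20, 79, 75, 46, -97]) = (-71) + 26 + (-77) + 20 + 79 + 75 + 46 + (-97)
= 1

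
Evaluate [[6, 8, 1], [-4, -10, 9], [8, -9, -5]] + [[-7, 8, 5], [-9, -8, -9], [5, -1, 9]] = [[-1, 16, 6], [-13, -18, 0], [13, -10, 4]]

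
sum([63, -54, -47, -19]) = -57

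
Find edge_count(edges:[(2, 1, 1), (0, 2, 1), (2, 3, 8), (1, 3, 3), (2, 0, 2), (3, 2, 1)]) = 6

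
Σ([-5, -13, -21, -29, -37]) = -105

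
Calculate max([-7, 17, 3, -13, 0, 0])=17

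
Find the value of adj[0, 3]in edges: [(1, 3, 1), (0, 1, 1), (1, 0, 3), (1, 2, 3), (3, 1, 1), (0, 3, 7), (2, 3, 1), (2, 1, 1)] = 7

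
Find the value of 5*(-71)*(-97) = 34435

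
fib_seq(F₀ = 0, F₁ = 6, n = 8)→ [0, 6, 6, 12, 18, 30, 48, 78]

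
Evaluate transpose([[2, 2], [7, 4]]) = [[2, 7], [2, 4]]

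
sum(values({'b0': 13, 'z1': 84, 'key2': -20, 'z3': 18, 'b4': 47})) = 142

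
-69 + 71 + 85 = 87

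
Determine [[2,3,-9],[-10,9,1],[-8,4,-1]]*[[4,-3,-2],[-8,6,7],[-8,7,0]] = C[0][0] = (2)*(4) + (3)*(-8) + (-9)*(-8) = 56
C[0][1] = (2)*(-3) + (3)*(6) + (-9)*(7) = -51
C[0][2] = (2)*(-2) + (3)*(7) + (-9)*(0) = 17
C[1][0] = (-10)*(4) + (9)*(-8) + (1)*(-8) = -120
C[1][1] = (-10)*(-3) + (9)*(6) + (1)*(7) = 91
C[1][2] = (-10)*(-2) + (9)*(7) + (1)*(0) = 83
... (3 more cells)
= [[56, -51, 17], [-120, 91, 83], [-56, 41, 44]]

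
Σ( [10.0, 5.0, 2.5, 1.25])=18.75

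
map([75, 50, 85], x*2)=[150, 100, 170]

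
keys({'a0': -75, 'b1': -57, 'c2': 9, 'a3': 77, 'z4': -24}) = ['a0', 'b1', 'c2', 'a3', 'z4']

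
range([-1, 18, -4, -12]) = 30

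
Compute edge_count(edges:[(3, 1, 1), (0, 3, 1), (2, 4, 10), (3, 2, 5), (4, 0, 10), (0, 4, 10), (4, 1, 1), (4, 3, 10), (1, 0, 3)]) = 9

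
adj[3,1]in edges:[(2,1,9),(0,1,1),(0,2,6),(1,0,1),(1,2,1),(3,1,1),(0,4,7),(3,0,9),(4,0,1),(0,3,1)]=1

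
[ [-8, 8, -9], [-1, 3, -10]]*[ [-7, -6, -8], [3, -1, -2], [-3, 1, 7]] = [[107, 31, -15], [46, -7, -68]]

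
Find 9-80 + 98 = 27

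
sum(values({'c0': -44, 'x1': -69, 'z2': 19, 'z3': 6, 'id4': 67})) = (-44) + (-69) + 19 + 6 + 67
= -21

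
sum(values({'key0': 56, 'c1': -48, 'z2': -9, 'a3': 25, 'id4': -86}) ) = -62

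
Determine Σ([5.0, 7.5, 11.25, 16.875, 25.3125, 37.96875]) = 103.90625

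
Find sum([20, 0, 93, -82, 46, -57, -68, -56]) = 20 + 0 + 93 + (-82) + 46 + (-57) + (-68) + (-56)
= -104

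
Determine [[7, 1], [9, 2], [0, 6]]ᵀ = [[7, 9, 0], [1, 2, 6]]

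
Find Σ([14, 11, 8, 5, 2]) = 14 + 11 + 8 + 5 + 2
= 40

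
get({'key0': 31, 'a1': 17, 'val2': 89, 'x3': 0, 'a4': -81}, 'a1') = 17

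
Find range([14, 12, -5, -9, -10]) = 24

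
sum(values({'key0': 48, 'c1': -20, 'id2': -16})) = 12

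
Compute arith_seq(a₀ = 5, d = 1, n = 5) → a_0 = 5 + 0*1 = 5
a_1 = 5 + 1*1 = 6
a_2 = 5 + 2*1 = 7
...
= [5, 6, 7, 8, 9]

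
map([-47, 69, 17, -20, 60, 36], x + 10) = -47+10=-37, 69+10=79, 17+10=27, -20+10=-10, 60+10=70, 36+10=46
= [-37, 79, 27, -10, 70, 46]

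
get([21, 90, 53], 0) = 21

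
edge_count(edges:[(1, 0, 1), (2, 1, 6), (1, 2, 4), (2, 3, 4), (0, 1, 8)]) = 5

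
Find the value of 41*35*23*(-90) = -2970450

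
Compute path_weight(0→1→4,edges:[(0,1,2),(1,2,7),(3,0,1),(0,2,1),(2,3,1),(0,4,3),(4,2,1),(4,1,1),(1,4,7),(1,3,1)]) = w(0→1)=2 + w(1→4)=7
= 9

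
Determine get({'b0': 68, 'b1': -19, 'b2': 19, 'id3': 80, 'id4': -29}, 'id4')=-29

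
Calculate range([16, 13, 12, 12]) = 4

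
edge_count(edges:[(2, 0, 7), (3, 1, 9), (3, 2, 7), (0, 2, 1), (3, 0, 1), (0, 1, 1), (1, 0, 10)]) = 7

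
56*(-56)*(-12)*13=489216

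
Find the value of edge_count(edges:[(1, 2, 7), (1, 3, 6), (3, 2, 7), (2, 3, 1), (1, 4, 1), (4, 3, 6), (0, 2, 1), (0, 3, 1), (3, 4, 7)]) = 9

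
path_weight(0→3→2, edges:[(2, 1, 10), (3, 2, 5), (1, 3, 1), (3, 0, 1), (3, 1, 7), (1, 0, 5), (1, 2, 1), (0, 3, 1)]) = 6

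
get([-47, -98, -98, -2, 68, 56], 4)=68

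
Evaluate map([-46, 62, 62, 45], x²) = [2116, 3844, 3844, 2025]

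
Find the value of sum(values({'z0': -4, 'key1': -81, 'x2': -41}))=(-4) + (-81) + (-41)
= -126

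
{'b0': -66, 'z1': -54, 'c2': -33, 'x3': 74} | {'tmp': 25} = {'b0': -66, 'z1': -54, 'c2': -33, 'x3': 74, 'tmp': 25}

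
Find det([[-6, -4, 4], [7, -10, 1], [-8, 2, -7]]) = (1)*(-6)*det([[-10, 1], [2, -7]]) + (-1)*(-4)*det([[7, 1], [-8, -7]]) + (1)*(4)*det([[7, -10], [-8, 2]])
= -408 + -164 + -264
= -836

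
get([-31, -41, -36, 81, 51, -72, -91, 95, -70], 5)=-72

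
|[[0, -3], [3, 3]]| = 9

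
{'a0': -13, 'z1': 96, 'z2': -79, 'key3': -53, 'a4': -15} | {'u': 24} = {'a0': -13, 'z1': 96, 'z2': -79, 'key3': -53, 'a4': -15, 'u': 24}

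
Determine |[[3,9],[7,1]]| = (3)*(1) - (9)*(7)
= -60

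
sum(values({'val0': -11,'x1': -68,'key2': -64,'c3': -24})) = (-11) + (-68) + (-64) + (-24)
= -167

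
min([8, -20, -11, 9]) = -20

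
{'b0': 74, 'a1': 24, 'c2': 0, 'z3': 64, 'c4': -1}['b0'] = 74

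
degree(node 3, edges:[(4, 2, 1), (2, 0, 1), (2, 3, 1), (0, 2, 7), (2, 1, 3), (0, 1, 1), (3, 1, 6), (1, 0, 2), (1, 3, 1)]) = incident: (2,3), (3,1), (1,3)
= 3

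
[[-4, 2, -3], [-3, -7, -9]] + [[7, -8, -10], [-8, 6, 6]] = [[3, -6, -13], [-11, -1, -3]]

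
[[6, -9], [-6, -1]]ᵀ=[[6, -6], [-9, -1]]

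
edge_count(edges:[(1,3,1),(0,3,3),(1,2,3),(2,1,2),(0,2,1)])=5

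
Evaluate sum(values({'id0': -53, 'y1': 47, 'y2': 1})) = -5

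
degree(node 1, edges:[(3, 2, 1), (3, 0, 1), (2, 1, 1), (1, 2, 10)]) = 2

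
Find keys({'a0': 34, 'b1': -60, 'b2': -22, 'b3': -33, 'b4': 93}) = ['a0', 'b1', 'b2', 'b3', 'b4']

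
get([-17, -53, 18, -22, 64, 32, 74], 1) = -53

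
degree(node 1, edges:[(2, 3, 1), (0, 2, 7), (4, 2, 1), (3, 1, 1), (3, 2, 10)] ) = 1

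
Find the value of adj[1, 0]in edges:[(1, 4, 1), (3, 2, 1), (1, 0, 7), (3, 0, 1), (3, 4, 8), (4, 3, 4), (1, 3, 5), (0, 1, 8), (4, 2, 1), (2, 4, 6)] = 7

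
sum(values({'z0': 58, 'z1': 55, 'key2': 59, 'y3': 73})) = 58 + 55 + 59 + 73
= 245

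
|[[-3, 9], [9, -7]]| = (-3)*(-7) - (9)*(9)
= -60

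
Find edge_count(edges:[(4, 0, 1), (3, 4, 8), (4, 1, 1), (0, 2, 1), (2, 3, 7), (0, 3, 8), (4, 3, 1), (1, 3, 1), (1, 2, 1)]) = 9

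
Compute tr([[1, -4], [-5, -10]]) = diagonal: 1 + (-10)
= -9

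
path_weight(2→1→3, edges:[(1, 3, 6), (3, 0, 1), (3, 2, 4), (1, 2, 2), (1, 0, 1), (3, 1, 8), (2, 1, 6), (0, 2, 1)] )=12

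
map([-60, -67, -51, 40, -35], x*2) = -60*2=-120, -67*2=-134, -51*2=-102, 40*2=80, -35*2=-70
= [-120, -134, -102, 80, -70]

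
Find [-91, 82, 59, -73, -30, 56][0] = -91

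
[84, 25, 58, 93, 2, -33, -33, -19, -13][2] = 58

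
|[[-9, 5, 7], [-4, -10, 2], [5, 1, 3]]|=720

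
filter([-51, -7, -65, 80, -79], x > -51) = [-7, 80]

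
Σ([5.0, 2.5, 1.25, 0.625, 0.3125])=5.0 + 2.5 + 1.25 + 0.625 + 0.3125
= 9.6875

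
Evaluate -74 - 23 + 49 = -48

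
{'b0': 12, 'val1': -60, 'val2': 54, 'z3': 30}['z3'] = 30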